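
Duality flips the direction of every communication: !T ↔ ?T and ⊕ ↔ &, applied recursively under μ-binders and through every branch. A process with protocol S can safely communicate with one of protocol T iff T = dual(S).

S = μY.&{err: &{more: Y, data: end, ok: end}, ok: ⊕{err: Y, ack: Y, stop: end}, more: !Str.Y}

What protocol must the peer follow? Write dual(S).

μY.⊕{err: ⊕{more: Y, data: end, ok: end}, ok: &{err: Y, ack: Y, stop: end}, more: ?Str.Y}

μY → μY  (binder kept)
  &{err,ok,more} → ⊕{err,ok,more}  (offer→select)
    • err:
      &{more,data,ok} → ⊕{more,data,ok}  (offer→select)
        • more:
          Y self-dual
        • data:
          end self-dual
        • ok:
          end self-dual
    • ok:
      ⊕{err,ack,stop} → &{err,ack,stop}  (select→offer)
        • err:
          Y self-dual
        • ack:
          Y self-dual
        • stop:
          end self-dual
    • more:
      !Str → ?Str
        Y self-dual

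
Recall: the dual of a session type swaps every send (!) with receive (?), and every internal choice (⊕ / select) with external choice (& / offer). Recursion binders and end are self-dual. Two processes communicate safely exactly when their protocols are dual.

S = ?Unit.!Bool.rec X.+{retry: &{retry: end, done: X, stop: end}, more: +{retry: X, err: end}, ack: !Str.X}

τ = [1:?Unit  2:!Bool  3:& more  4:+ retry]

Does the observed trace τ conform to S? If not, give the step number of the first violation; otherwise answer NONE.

3

step 1: ?Unit  match  now at !Bool.rec X.…
step 2: !Bool  match  now at rec X.…
step 3: got & more, protocol expects + retry or + more or + ack  ✗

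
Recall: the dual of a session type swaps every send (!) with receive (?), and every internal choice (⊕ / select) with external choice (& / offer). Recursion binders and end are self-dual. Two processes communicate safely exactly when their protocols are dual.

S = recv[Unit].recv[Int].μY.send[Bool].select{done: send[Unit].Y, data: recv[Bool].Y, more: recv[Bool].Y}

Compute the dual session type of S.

recv[Unit] ↦ send[Unit]
  recv[Int] ↦ send[Int]
    μY ↦ μY  (μ self-dual)
      send[Bool] ↦ recv[Bool]
        select{done,data,more} ↦ offer{done,data,more}  (select→offer)
          case done:
            send[Unit] ↦ recv[Unit]
              Y ↦ Y
          case data:
            recv[Bool] ↦ send[Bool]
              Y ↦ Y
          case more:
            recv[Bool] ↦ send[Bool]
              Y ↦ Y

send[Unit].send[Int].μY.recv[Bool].offer{done: recv[Unit].Y, data: send[Bool].Y, more: send[Bool].Y}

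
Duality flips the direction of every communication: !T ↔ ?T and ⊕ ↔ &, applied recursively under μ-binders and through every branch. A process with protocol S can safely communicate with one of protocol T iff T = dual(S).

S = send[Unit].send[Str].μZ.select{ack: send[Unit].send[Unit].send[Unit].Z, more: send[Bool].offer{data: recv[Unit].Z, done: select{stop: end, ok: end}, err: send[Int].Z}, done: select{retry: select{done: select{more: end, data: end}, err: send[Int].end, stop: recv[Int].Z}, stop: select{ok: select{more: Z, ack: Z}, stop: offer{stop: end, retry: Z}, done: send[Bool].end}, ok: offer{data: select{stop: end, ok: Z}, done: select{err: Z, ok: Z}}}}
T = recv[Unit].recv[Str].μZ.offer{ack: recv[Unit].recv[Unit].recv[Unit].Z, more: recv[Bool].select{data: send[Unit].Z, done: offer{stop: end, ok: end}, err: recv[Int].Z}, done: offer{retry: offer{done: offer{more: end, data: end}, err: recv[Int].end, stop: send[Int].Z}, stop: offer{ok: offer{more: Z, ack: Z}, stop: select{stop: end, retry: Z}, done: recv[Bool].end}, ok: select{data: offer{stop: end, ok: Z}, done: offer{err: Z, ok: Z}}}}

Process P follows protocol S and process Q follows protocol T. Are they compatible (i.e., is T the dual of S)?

send[Unit] ‖ recv[Unit]  ✓
  send[Str] ‖ recv[Str]  ✓
    μZ ‖ μZ  ✓ (rec unchanged)
      select{ack,more,done} ‖ offer{ack,more,done}  ✓ labels match
        case ack:
          send[Unit] ‖ recv[Unit]  ✓
            send[Unit] ‖ recv[Unit]  ✓
              send[Unit] ‖ recv[Unit]  ✓
                Z ‖ Z  ✓
        case more:
          send[Bool] ‖ recv[Bool]  ✓
            offer{data,done,err} ‖ select{data,done,err}  ✓ labels match
              case data:
                recv[Unit] ‖ send[Unit]  ✓
                  Z ‖ Z  ✓
              case done:
                select{stop,ok} ‖ offer{stop,ok}  ✓ labels match
                  case stop:
                    end ‖ end  ✓
                  case ok:
                    end ‖ end  ✓
              case err:
                send[Int] ‖ recv[Int]  ✓
                  Z ‖ Z  ✓
        case done:
          select{retry,stop,ok} ‖ offer{retry,stop,ok}  ✓ labels match
            case retry:
              select{done,err,stop} ‖ offer{done,err,stop}  ✓ labels match
                case done:
                  select{more,data} ‖ offer{more,data}  ✓ labels match
                    case more:
                      end ‖ end  ✓
                    case data:
                      end ‖ end  ✓
                case err:
                  send[Int] ‖ recv[Int]  ✓
                    end ‖ end  ✓
                case stop:
                  recv[Int] ‖ send[Int]  ✓
                    Z ‖ Z  ✓
            case stop:
              select{ok,stop,done} ‖ offer{ok,stop,done}  ✓ labels match
                case ok:
                  select{more,ack} ‖ offer{more,ack}  ✓ labels match
                    case more:
                      Z ‖ Z  ✓
                    case ack:
                      Z ‖ Z  ✓
                case stop:
                  offer{stop,retry} ‖ select{stop,retry}  ✓ labels match
                    case stop:
                      end ‖ end  ✓
                    case retry:
                      Z ‖ Z  ✓
                case done:
                  send[Bool] ‖ recv[Bool]  ✓
                    end ‖ end  ✓
            case ok:
              offer{data,done} ‖ select{data,done}  ✓ labels match
                case data:
                  select{stop,ok} ‖ offer{stop,ok}  ✓ labels match
                    case stop:
                      end ‖ end  ✓
                    case ok:
                      Z ‖ Z  ✓
                case done:
                  select{err,ok} ‖ offer{err,ok}  ✓ labels match
                    case err:
                      Z ‖ Z  ✓
                    case ok:
                      Z ‖ Z  ✓

YES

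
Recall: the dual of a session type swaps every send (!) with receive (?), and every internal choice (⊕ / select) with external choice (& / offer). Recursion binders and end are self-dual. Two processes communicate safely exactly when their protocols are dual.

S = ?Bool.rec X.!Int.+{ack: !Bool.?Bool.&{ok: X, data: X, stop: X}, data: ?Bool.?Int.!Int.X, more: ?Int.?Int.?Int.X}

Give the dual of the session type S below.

?Bool = !Bool
  rec X = rec X  (rec unchanged)
    !Int = ?Int
      +{ack,data,more} = &{ack,data,more}  (select→offer)
        case ack:
          !Bool = ?Bool
            ?Bool = !Bool
              &{ok,data,stop} = +{ok,data,stop}  (&→⊕)
                case ok:
                  X ↦ X
                case data:
                  X ↦ X
                case stop:
                  X ↦ X
        case data:
          ?Bool = !Bool
            ?Int = !Int
              !Int = ?Int
                X ↦ X
        case more:
          ?Int = !Int
            ?Int = !Int
              ?Int = !Int
                X ↦ X

!Bool.rec X.?Int.&{ack: ?Bool.!Bool.+{ok: X, data: X, stop: X}, data: !Bool.!Int.?Int.X, more: !Int.!Int.!Int.X}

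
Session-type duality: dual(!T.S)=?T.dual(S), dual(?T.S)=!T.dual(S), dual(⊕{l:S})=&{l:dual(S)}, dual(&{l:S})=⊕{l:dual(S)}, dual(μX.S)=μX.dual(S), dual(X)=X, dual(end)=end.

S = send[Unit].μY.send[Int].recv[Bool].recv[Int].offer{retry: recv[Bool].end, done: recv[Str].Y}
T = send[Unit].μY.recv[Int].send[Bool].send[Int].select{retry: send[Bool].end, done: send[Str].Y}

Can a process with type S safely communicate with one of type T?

NO

send[Unit] ‖ send[Unit]  ✗ same direction on both sides — not dual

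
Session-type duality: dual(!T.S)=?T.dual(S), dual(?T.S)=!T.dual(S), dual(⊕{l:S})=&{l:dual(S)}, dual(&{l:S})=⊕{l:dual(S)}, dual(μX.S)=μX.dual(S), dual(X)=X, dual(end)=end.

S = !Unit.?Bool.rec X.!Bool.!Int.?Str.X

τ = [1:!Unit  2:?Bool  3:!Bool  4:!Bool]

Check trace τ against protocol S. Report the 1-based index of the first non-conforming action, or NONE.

@1 !Unit  ok  now at ?Bool.rec X.…
@2 ?Bool  ok  now at rec X.…
@3 !Bool  ok  now at !Int.?Str.rec X.…
@4 got !Bool, protocol expects !Int  ✗

4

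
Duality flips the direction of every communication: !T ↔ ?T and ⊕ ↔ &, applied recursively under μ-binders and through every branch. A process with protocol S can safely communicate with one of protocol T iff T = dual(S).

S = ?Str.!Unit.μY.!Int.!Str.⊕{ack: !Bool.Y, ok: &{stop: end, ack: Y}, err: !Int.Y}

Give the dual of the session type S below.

?Str ↦ !Str
  !Unit ↦ ?Unit
    μY ↦ μY  (binder kept)
      !Int ↦ ?Int
        !Str ↦ ?Str
          ⊕{ack,ok,err} ↦ &{ack,ok,err}  (internal→external)
            • ack:
              !Bool ↦ ?Bool
                Y ↦ Y
            • ok:
              &{stop,ack} ↦ ⊕{stop,ack}  (&→⊕)
                • stop:
                  end ↦ end
                • ack:
                  Y ↦ Y
            • err:
              !Int ↦ ?Int
                Y ↦ Y

!Str.?Unit.μY.?Int.?Str.&{ack: ?Bool.Y, ok: ⊕{stop: end, ack: Y}, err: ?Int.Y}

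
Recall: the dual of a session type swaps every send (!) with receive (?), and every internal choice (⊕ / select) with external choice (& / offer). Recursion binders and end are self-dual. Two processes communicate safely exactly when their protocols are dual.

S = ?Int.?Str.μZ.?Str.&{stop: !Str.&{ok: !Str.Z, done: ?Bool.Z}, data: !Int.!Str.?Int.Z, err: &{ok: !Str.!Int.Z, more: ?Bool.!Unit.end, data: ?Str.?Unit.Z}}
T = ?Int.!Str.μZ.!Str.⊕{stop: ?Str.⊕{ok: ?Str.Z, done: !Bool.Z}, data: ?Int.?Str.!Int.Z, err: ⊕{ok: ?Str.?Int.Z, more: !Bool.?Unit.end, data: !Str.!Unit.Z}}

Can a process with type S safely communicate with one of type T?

?Int ‖ ?Int  ✗ same direction on both sides — not dual

NO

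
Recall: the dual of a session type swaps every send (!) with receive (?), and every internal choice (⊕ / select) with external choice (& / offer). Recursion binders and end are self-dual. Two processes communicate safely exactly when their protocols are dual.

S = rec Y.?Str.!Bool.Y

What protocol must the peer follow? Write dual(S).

rec Y.!Str.?Bool.Y

rec Y = rec Y  (rec unchanged)
  ?Str = !Str
    !Bool = ?Bool
      Y ↦ Y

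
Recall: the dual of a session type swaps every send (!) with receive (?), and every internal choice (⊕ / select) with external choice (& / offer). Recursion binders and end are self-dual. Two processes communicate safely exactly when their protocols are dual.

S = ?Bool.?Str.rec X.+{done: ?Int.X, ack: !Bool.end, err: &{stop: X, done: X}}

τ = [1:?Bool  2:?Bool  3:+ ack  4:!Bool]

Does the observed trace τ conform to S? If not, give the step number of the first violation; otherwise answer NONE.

@1 ?Bool  match  residual = ?Str.rec X.…
@2 got ?Bool, protocol expects ?Str  ✗

2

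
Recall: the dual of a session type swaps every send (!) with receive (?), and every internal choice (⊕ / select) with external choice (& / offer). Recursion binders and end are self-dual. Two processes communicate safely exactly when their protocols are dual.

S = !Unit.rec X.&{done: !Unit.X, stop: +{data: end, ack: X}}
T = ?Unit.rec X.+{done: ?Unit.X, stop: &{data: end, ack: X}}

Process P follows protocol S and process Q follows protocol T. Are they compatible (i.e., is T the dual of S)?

!Unit ‖ ?Unit  match
  rec X ‖ rec X  match (μ self-dual)
    &{done,stop} ‖ +{done,stop}  match label sets agree
      [done]
        !Unit ‖ ?Unit  match
          X ‖ X  match
      [stop]
        +{data,ack} ‖ &{data,ack}  match label sets agree
          [data]
            end ‖ end  match
          [ack]
            X ‖ X  match

YES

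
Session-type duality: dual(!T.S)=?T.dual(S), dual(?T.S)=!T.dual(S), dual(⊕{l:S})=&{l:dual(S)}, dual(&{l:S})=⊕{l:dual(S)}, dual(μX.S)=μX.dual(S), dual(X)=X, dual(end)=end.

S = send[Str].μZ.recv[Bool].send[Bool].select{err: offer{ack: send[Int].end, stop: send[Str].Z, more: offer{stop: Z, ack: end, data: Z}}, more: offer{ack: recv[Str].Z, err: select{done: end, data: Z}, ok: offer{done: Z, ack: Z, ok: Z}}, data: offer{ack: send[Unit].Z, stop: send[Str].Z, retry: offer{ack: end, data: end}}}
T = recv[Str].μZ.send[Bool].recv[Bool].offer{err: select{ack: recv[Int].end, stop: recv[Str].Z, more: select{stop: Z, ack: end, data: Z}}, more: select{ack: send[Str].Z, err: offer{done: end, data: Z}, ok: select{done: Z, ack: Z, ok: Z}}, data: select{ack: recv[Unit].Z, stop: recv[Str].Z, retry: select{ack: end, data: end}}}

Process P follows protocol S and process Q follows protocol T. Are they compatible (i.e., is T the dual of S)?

send[Str] vs recv[Str]  ✓
  μZ vs μZ  ✓ (rec unchanged)
    recv[Bool] vs send[Bool]  ✓
      send[Bool] vs recv[Bool]  ✓
        select{err,more,data} vs offer{err,more,data}  ✓ labels match
          • err:
            offer{ack,stop,more} vs select{ack,stop,more}  ✓ labels match
              • ack:
                send[Int] vs recv[Int]  ✓
                  end vs end  ✓
              • stop:
                send[Str] vs recv[Str]  ✓
                  Z vs Z  ✓
              • more:
                offer{stop,ack,data} vs select{stop,ack,data}  ✓ labels match
                  • stop:
                    Z vs Z  ✓
                  • ack:
                    end vs end  ✓
                  • data:
                    Z vs Z  ✓
          • more:
            offer{ack,err,ok} vs select{ack,err,ok}  ✓ labels match
              • ack:
                recv[Str] vs send[Str]  ✓
                  Z vs Z  ✓
              • err:
                select{done,data} vs offer{done,data}  ✓ labels match
                  • done:
                    end vs end  ✓
                  • data:
                    Z vs Z  ✓
              • ok:
                offer{done,ack,ok} vs select{done,ack,ok}  ✓ labels match
                  • done:
                    Z vs Z  ✓
                  • ack:
                    Z vs Z  ✓
                  • ok:
                    Z vs Z  ✓
          • data:
            offer{ack,stop,retry} vs select{ack,stop,retry}  ✓ labels match
              • ack:
                send[Unit] vs recv[Unit]  ✓
                  Z vs Z  ✓
              • stop:
                send[Str] vs recv[Str]  ✓
                  Z vs Z  ✓
              • retry:
                offer{ack,data} vs select{ack,data}  ✓ labels match
                  • ack:
                    end vs end  ✓
                  • data:
                    end vs end  ✓

YES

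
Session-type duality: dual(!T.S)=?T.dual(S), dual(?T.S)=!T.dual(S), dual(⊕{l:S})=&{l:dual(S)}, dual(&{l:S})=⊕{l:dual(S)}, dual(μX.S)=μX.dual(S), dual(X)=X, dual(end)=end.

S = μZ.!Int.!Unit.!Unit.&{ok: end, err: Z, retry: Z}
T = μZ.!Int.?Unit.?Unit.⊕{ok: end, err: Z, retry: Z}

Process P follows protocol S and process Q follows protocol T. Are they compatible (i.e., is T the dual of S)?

NO

μZ | μZ  match (rec unchanged)
  !Int | !Int  ✗ same direction on both sides — not dual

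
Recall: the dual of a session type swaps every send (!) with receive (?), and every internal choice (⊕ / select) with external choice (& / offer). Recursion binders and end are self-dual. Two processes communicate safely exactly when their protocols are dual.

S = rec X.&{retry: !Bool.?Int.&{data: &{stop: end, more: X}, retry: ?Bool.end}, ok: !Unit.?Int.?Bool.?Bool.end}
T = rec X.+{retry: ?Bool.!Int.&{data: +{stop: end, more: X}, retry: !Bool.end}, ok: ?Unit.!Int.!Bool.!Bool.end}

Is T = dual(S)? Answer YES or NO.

rec X vs rec X  ok (rec unchanged)
  &{retry,ok} vs +{retry,ok}  ok same labels
    [retry]
      !Bool vs ?Bool  ok
        ?Int vs !Int  ok
          &{data,retry} vs &{data,retry}  ✗ choice polarity not flipped — not dual

NO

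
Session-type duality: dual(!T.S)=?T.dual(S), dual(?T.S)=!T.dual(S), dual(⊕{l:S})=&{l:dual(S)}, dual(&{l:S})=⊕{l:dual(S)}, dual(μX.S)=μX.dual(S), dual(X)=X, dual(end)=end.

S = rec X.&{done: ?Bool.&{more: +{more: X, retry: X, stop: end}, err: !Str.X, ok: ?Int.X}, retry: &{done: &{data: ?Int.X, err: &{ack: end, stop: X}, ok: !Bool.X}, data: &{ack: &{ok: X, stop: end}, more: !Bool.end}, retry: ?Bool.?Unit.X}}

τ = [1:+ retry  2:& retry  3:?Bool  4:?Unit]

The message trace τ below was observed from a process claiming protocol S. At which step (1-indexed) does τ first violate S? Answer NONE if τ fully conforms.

step 1: got + retry, protocol expects & done or & retry  ✗

1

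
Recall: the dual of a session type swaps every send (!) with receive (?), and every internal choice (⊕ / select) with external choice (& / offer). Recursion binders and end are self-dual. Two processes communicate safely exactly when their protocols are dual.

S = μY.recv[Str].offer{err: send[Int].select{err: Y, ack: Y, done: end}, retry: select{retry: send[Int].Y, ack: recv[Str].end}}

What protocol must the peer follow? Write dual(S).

μY.send[Str].select{err: recv[Int].offer{err: Y, ack: Y, done: end}, retry: offer{retry: recv[Int].Y, ack: send[Str].end}}

μY = μY  (rec unchanged)
  recv[Str] = send[Str]
    offer{err,retry} = select{err,retry}  (offer→select)
      • err:
        send[Int] = recv[Int]
          select{err,ack,done} = offer{err,ack,done}  (select→offer)
            • err:
              Y self-dual
            • ack:
              Y self-dual
            • done:
              end self-dual
      • retry:
        select{retry,ack} = offer{retry,ack}  (select→offer)
          • retry:
            send[Int] = recv[Int]
              Y self-dual
          • ack:
            recv[Str] = send[Str]
              end self-dual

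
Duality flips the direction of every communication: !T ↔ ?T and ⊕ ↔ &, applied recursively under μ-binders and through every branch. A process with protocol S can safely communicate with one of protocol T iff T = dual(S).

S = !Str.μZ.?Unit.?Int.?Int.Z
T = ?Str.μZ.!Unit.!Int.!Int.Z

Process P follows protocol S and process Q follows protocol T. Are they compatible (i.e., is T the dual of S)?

YES

!Str vs ?Str  ok
  μZ vs μZ  ok (μ self-dual)
    ?Unit vs !Unit  ok
      ?Int vs !Int  ok
        ?Int vs !Int  ok
          Z vs Z  ok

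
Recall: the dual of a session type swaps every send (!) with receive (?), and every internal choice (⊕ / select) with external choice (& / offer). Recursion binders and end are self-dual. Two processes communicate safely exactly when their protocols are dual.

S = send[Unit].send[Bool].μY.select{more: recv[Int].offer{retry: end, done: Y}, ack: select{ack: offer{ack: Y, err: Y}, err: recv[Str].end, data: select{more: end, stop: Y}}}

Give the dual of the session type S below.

recv[Unit].recv[Bool].μY.offer{more: send[Int].select{retry: end, done: Y}, ack: offer{ack: select{ack: Y, err: Y}, err: send[Str].end, data: offer{more: end, stop: Y}}}

send[Unit] = recv[Unit]
  send[Bool] = recv[Bool]
    μY = μY  (binder kept)
      select{more,ack} = offer{more,ack}  (⊕→&)
        case more:
          recv[Int] = send[Int]
            offer{retry,done} = select{retry,done}  (offer→select)
              case retry:
                dual(end) = end
              case done:
                dual(Y) = Y
        case ack:
          select{ack,err,data} = offer{ack,err,data}  (⊕→&)
            case ack:
              offer{ack,err} = select{ack,err}  (offer→select)
                case ack:
                  dual(Y) = Y
                case err:
                  dual(Y) = Y
            case err:
              recv[Str] = send[Str]
                dual(end) = end
            case data:
              select{more,stop} = offer{more,stop}  (⊕→&)
                case more:
                  dual(end) = end
                case stop:
                  dual(Y) = Y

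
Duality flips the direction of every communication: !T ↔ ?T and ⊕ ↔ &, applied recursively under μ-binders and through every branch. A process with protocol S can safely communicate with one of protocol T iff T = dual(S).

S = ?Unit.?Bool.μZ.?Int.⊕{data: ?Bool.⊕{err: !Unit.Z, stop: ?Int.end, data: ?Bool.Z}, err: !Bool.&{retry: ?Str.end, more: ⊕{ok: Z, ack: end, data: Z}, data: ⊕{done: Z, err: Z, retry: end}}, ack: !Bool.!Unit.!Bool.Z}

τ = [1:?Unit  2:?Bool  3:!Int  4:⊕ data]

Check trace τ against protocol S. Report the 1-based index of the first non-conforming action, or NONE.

3

[1] ?Unit  match  cont: ?Bool.μZ.…
[2] ?Bool  match  cont: μZ.…
[3] got !Int, protocol expects ?Int  ✗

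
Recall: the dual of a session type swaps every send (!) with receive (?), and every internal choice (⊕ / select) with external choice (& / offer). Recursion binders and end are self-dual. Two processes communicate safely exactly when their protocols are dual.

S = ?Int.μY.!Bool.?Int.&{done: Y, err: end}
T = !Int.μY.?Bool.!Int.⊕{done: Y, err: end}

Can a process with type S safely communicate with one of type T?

YES

?Int | !Int  ok
  μY | μY  ok (rec unchanged)
    !Bool | ?Bool  ok
      ?Int | !Int  ok
        &{done,err} | ⊕{done,err}  ok label sets agree
          • done:
            Y | Y  ok
          • err:
            end | end  ok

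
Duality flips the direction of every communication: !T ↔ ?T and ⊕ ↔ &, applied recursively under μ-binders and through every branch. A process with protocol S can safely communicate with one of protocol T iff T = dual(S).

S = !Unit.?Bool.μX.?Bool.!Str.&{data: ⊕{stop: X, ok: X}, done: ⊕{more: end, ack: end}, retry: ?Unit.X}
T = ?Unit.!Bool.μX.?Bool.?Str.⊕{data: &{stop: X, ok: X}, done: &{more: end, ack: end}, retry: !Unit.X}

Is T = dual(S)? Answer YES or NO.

NO

!Unit | ?Unit  ok
  ?Bool | !Bool  ok
    μX | μX  ok (rec unchanged)
      ?Bool | ?Bool  ✗ same direction on both sides — not dual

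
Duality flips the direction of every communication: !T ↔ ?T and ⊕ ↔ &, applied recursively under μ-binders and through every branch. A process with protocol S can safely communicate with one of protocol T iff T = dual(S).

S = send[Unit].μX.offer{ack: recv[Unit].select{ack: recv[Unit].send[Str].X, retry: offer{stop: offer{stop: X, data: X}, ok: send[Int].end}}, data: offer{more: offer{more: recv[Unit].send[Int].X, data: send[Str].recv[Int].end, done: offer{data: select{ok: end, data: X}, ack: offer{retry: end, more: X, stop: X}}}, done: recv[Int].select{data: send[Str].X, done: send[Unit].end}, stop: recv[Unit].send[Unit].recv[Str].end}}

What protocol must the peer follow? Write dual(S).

recv[Unit].μX.select{ack: send[Unit].offer{ack: send[Unit].recv[Str].X, retry: select{stop: select{stop: X, data: X}, ok: recv[Int].end}}, data: select{more: select{more: send[Unit].recv[Int].X, data: recv[Str].send[Int].end, done: select{data: offer{ok: end, data: X}, ack: select{retry: end, more: X, stop: X}}}, done: send[Int].offer{data: recv[Str].X, done: recv[Unit].end}, stop: send[Unit].recv[Unit].send[Str].end}}

send[Unit] = recv[Unit]
  μX = μX  (binder kept)
    offer{ack,data} = select{ack,data}  (&→⊕)
      case ack:
        recv[Unit] = send[Unit]
          select{ack,retry} = offer{ack,retry}  (⊕→&)
            case ack:
              recv[Unit] = send[Unit]
                send[Str] = recv[Str]
                  dual(X) = X
            case retry:
              offer{stop,ok} = select{stop,ok}  (&→⊕)
                case stop:
                  offer{stop,data} = select{stop,data}  (&→⊕)
                    case stop:
                      dual(X) = X
                    case data:
                      dual(X) = X
                case ok:
                  send[Int] = recv[Int]
                    dual(end) = end
      case data:
        offer{more,done,stop} = select{more,done,stop}  (&→⊕)
          case more:
            offer{more,data,done} = select{more,data,done}  (&→⊕)
              case more:
                recv[Unit] = send[Unit]
                  send[Int] = recv[Int]
                    dual(X) = X
              case data:
                send[Str] = recv[Str]
                  recv[Int] = send[Int]
                    dual(end) = end
              case done:
                offer{data,ack} = select{data,ack}  (&→⊕)
                  case data:
                    select{ok,data} = offer{ok,data}  (⊕→&)
                      case ok:
                        dual(end) = end
                      case data:
                        dual(X) = X
                  case ack:
                    offer{retry,more,stop} = select{retry,more,stop}  (&→⊕)
                      case retry:
                        dual(end) = end
                      case more:
                        dual(X) = X
                      case stop:
                        dual(X) = X
          case done:
            recv[Int] = send[Int]
              select{data,done} = offer{data,done}  (⊕→&)
                case data:
                  send[Str] = recv[Str]
                    dual(X) = X
                case done:
                  send[Unit] = recv[Unit]
                    dual(end) = end
          case stop:
            recv[Unit] = send[Unit]
              send[Unit] = recv[Unit]
                recv[Str] = send[Str]
                  dual(end) = end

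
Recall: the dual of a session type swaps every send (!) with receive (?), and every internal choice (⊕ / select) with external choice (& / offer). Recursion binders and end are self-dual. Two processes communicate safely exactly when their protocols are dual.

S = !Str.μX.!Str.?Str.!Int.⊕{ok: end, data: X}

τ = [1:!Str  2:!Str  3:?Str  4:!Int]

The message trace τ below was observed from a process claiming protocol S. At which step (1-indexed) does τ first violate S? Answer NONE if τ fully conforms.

NONE

step 1: !Str  ✓  residual = μX.…
step 2: !Str  ✓  residual = ?Str.!Int.⊕{ok: end, data: μX.…}
step 3: ?Str  ✓  residual = !Int.⊕{ok: end, data: μX.…}
step 4: !Int  ✓  residual = ⊕{ok: end, data: μX.…}
trace exhausted — no violation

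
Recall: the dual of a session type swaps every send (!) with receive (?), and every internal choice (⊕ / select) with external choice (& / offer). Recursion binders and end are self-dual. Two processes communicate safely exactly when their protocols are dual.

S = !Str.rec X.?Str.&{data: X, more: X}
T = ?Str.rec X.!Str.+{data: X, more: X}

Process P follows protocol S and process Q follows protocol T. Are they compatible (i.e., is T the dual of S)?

YES

!Str vs ?Str  match
  rec X vs rec X  match (rec unchanged)
    ?Str vs !Str  match
      &{data,more} vs +{data,more}  match label sets agree
        case data:
          X vs X  match
        case more:
          X vs X  match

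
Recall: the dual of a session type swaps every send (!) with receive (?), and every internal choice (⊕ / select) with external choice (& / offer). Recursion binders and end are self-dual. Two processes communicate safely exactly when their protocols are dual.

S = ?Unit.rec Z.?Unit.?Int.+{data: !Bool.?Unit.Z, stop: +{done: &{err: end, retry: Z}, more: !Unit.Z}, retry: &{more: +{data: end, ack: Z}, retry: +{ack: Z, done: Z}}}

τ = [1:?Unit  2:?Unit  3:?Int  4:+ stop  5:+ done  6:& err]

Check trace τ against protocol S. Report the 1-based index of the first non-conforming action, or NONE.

[1] ?Unit  ✓  state: rec Z.…
[2] ?Unit  ✓  state: ?Int.+{data: !Bool.?Unit.rec Z.…, stop: +{done: &{err: end, retry: rec Z.…}, more: !Unit.rec Z.…}, retry: &{more: +{data: end, ack: rec Z.…}, retry: +{ack: rec Z.…, done: rec Z.…}}}
[3] ?Int  ✓  state: +{data: !Bool.?Unit.rec Z.…, stop: +{done: &{err: end, retry: rec Z.…}, more: !Unit.rec Z.…}, retry: &{more: +{data: end, ack: rec Z.…}, retry: +{ack: rec Z.…, done: rec Z.…}}}
[4] + stop  ✓  state: +{done: &{err: end, retry: rec Z.…}, more: !Unit.rec Z.…}
[5] + done  ✓  state: &{err: end, retry: rec Z.…}
[6] & err  ✓  state: end
all 6 steps conform

NONE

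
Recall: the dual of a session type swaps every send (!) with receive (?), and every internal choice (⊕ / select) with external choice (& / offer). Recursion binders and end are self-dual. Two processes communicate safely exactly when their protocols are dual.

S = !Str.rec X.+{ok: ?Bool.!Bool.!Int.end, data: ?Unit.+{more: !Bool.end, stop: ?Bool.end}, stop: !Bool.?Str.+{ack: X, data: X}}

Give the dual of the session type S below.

!Str ↦ ?Str
  rec X ↦ rec X  (binder kept)
    +{ok,data,stop} ↦ &{ok,data,stop}  (select→offer)
      • ok:
        ?Bool ↦ !Bool
          !Bool ↦ ?Bool
            !Int ↦ ?Int
              dual(end) = end
      • data:
        ?Unit ↦ !Unit
          +{more,stop} ↦ &{more,stop}  (select→offer)
            • more:
              !Bool ↦ ?Bool
                dual(end) = end
            • stop:
              ?Bool ↦ !Bool
                dual(end) = end
      • stop:
        !Bool ↦ ?Bool
          ?Str ↦ !Str
            +{ack,data} ↦ &{ack,data}  (select→offer)
              • ack:
                dual(X) = X
              • data:
                dual(X) = X

?Str.rec X.&{ok: !Bool.?Bool.?Int.end, data: !Unit.&{more: ?Bool.end, stop: !Bool.end}, stop: ?Bool.!Str.&{ack: X, data: X}}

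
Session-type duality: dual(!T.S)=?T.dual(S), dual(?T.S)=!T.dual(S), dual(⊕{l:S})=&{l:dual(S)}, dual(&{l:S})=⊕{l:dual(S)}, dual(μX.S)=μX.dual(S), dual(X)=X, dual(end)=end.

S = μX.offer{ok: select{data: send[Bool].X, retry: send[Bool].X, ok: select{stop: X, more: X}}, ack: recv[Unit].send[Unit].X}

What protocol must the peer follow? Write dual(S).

μX.select{ok: offer{data: recv[Bool].X, retry: recv[Bool].X, ok: offer{stop: X, more: X}}, ack: send[Unit].recv[Unit].X}

μX = μX  (binder kept)
  offer{ok,ack} = select{ok,ack}  (external→internal)
    • ok:
      select{data,retry,ok} = offer{data,retry,ok}  (⊕→&)
        • data:
          send[Bool] = recv[Bool]
            dual(X) = X
        • retry:
          send[Bool] = recv[Bool]
            dual(X) = X
        • ok:
          select{stop,more} = offer{stop,more}  (⊕→&)
            • stop:
              dual(X) = X
            • more:
              dual(X) = X
    • ack:
      recv[Unit] = send[Unit]
        send[Unit] = recv[Unit]
          dual(X) = X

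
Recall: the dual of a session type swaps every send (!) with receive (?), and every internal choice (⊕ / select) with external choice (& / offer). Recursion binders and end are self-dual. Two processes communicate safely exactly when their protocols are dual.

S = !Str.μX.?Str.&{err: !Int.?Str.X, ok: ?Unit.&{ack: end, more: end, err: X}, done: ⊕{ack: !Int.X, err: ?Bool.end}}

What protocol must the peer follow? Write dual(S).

?Str.μX.!Str.⊕{err: ?Int.!Str.X, ok: !Unit.⊕{ack: end, more: end, err: X}, done: &{ack: ?Int.X, err: !Bool.end}}

!Str = ?Str
  μX = μX  (binder kept)
    ?Str = !Str
      &{err,ok,done} = ⊕{err,ok,done}  (external→internal)
        [err]
          !Int = ?Int
            ?Str = !Str
              X ↦ X
        [ok]
          ?Unit = !Unit
            &{ack,more,err} = ⊕{ack,more,err}  (external→internal)
              [ack]
                end ↦ end
              [more]
                end ↦ end
              [err]
                X ↦ X
        [done]
          ⊕{ack,err} = &{ack,err}  (⊕→&)
            [ack]
              !Int = ?Int
                X ↦ X
            [err]
              ?Bool = !Bool
                end ↦ end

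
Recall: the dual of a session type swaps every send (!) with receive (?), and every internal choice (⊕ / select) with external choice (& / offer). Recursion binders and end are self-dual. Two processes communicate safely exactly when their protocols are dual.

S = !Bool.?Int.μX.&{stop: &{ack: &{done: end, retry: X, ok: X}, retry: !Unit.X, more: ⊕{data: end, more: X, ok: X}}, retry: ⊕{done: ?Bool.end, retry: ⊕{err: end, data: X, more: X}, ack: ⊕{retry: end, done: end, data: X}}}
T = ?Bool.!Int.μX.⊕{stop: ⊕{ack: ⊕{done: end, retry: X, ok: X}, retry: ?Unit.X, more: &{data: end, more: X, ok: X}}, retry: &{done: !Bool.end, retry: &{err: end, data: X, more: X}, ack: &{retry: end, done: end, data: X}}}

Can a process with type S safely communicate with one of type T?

!Bool vs ?Bool  match
  ?Int vs !Int  match
    μX vs μX  match (μ self-dual)
      &{stop,retry} vs ⊕{stop,retry}  match label sets agree
        [stop]
          &{ack,retry,more} vs ⊕{ack,retry,more}  match label sets agree
            [ack]
              &{done,retry,ok} vs ⊕{done,retry,ok}  match label sets agree
                [done]
                  end vs end  match
                [retry]
                  X vs X  match
                [ok]
                  X vs X  match
            [retry]
              !Unit vs ?Unit  match
                X vs X  match
            [more]
              ⊕{data,more,ok} vs &{data,more,ok}  match label sets agree
                [data]
                  end vs end  match
                [more]
                  X vs X  match
                [ok]
                  X vs X  match
        [retry]
          ⊕{done,retry,ack} vs &{done,retry,ack}  match label sets agree
            [done]
              ?Bool vs !Bool  match
                end vs end  match
            [retry]
              ⊕{err,data,more} vs &{err,data,more}  match label sets agree
                [err]
                  end vs end  match
                [data]
                  X vs X  match
                [more]
                  X vs X  match
            [ack]
              ⊕{retry,done,data} vs &{retry,done,data}  match label sets agree
                [retry]
                  end vs end  match
                [done]
                  end vs end  match
                [data]
                  X vs X  match

YES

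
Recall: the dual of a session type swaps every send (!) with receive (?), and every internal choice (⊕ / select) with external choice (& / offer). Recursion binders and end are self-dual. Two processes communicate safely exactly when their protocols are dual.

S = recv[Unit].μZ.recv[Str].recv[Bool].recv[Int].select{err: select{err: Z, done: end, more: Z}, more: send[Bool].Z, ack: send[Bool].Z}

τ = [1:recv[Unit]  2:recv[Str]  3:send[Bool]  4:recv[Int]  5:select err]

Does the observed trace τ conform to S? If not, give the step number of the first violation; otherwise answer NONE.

3

[1] recv[Unit]  match  cont: μZ.…
[2] recv[Str]  match  cont: recv[Bool].recv[Int].select{err: select{err: μZ.…, done: end, more: μZ.…}, more: send[Bool].μZ.…, ack: send[Bool].μZ.…}
[3] got send[Bool], protocol expects recv[Bool]  ✗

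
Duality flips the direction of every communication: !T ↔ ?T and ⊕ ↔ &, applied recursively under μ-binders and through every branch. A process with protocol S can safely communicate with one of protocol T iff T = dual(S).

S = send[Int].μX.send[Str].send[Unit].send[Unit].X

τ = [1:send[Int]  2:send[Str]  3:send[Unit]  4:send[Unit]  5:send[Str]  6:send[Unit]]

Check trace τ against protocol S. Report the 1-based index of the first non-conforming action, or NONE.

NONE

[1] send[Int]  ✓  now at μX.…
[2] send[Str]  ✓  now at send[Unit].send[Unit].μX.…
[3] send[Unit]  ✓  now at send[Unit].μX.…
[4] send[Unit]  ✓  now at μX.…
[5] send[Str]  ✓  now at send[Unit].send[Unit].μX.…
[6] send[Unit]  ✓  now at send[Unit].μX.…
τ conforms to S (length 6)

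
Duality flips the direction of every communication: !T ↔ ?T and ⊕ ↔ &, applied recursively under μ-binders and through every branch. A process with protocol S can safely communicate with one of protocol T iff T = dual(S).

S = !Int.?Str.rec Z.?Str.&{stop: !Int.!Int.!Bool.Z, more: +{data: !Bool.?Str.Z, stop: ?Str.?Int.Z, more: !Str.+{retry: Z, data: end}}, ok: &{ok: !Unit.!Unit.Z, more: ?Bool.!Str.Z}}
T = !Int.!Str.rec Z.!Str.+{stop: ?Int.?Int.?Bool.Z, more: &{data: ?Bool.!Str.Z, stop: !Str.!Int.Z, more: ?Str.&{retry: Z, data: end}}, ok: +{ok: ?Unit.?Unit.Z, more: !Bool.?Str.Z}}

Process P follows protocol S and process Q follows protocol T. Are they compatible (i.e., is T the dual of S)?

NO

!Int vs !Int  ✗ same direction on both sides — not dual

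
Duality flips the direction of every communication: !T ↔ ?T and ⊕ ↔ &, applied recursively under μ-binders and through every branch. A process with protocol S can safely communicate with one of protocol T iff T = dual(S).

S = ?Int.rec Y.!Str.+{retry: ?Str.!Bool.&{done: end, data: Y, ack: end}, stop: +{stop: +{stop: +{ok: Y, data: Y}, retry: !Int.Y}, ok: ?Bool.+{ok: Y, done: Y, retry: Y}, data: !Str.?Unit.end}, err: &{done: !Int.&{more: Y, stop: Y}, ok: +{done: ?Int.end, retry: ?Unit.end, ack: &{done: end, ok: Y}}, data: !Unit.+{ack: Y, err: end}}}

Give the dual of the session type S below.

?Int = !Int
  rec Y = rec Y  (rec unchanged)
    !Str = ?Str
      +{retry,stop,err} = &{retry,stop,err}  (internal→external)
        • retry:
          ?Str = !Str
            !Bool = ?Bool
              &{done,data,ack} = +{done,data,ack}  (external→internal)
                • done:
                  end ↦ end
                • data:
                  Y ↦ Y
                • ack:
                  end ↦ end
        • stop:
          +{stop,ok,data} = &{stop,ok,data}  (internal→external)
            • stop:
              +{stop,retry} = &{stop,retry}  (internal→external)
                • stop:
                  +{ok,data} = &{ok,data}  (internal→external)
                    • ok:
                      Y ↦ Y
                    • data:
                      Y ↦ Y
                • retry:
                  !Int = ?Int
                    Y ↦ Y
            • ok:
              ?Bool = !Bool
                +{ok,done,retry} = &{ok,done,retry}  (internal→external)
                  • ok:
                    Y ↦ Y
                  • done:
                    Y ↦ Y
                  • retry:
                    Y ↦ Y
            • data:
              !Str = ?Str
                ?Unit = !Unit
                  end ↦ end
        • err:
          &{done,ok,data} = +{done,ok,data}  (external→internal)
            • done:
              !Int = ?Int
                &{more,stop} = +{more,stop}  (external→internal)
                  • more:
                    Y ↦ Y
                  • stop:
                    Y ↦ Y
            • ok:
              +{done,retry,ack} = &{done,retry,ack}  (internal→external)
                • done:
                  ?Int = !Int
                    end ↦ end
                • retry:
                  ?Unit = !Unit
                    end ↦ end
                • ack:
                  &{done,ok} = +{done,ok}  (external→internal)
                    • done:
                      end ↦ end
                    • ok:
                      Y ↦ Y
            • data:
              !Unit = ?Unit
                +{ack,err} = &{ack,err}  (internal→external)
                  • ack:
                    Y ↦ Y
                  • err:
                    end ↦ end

!Int.rec Y.?Str.&{retry: !Str.?Bool.+{done: end, data: Y, ack: end}, stop: &{stop: &{stop: &{ok: Y, data: Y}, retry: ?Int.Y}, ok: !Bool.&{ok: Y, done: Y, retry: Y}, data: ?Str.!Unit.end}, err: +{done: ?Int.+{more: Y, stop: Y}, ok: &{done: !Int.end, retry: !Unit.end, ack: +{done: end, ok: Y}}, data: ?Unit.&{ack: Y, err: end}}}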